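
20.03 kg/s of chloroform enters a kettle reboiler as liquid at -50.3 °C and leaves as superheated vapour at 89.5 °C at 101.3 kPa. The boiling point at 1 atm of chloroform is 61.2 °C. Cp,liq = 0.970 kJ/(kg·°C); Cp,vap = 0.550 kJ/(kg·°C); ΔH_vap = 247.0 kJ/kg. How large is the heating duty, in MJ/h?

liquid -50.3→61.2 °C: 108.16 kJ/kg
vaporisation at 61.2 °C: 247 kJ/kg
vapour 61.2→89.5 °C: 15.565 kJ/kg
Δh = 108.16 + 247 + 15.565 = 370.72 kJ/kg
Q = ṁ·Δh = 20.03 kg/s × 370.72 kJ/kg = 7425.5 kJ/s
|Q| = 7425.5 kW = 26732 MJ/h

Q = 26700 MJ/h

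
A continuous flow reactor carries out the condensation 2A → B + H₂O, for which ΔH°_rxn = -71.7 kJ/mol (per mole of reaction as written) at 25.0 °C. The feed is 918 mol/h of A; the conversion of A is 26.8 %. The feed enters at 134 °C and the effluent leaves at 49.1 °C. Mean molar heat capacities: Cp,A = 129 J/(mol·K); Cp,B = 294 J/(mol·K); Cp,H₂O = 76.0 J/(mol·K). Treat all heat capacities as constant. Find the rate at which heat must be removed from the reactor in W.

Extent of reaction ξ = 0.268 × 918 / 2 = 123.01 mol/h
Reaction term: ξ·ΔH°_rxn = 123.01 × -71.7 = -8820 kJ/h
Sensible, feed 134→25 °C: -12908 kJ/h
Outlet flows (mol/h): A 671.98, B 123.01, H₂O 123.01
Sensible, products 25→49.1 °C: 3186 kJ/h
Q = ΔH = -18542 kJ/h = -5.1505 kW
Heat removed = 5150.5 W

Q_out = 5150 W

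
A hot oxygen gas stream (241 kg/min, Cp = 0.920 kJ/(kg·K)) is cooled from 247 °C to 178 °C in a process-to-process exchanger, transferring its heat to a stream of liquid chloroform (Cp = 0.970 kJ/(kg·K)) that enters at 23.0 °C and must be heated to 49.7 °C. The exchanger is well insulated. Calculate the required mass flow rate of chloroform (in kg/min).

Heat released by hot stream: Q = 241 × 0.920 × (247 − 178) = 15299 kJ/min
Energy balance on cold side (adiabatic exchanger): Q = ṁ_c·Cp_c·(T_c,out − T_c,in)
ṁ_c = 15299 / [0.970 × (49.7 − 23.0)] = 590.71 kg/min

ṁ_c = 591 kg/min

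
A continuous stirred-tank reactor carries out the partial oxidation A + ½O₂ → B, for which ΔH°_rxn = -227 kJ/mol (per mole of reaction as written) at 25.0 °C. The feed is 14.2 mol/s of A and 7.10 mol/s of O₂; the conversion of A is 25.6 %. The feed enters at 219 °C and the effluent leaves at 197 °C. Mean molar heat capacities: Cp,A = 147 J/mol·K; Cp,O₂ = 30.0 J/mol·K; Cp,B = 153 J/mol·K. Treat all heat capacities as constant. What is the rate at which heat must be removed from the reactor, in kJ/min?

Q_out = 52900 kJ/min

Extent of reaction ξ = 0.256 × 14.2 = 3.6352 mol/s
Reaction term: ξ·ΔH°_rxn = 3.6352 × -227 = -825.19 kJ/s
Sensible, feed 219→25 °C: -446.28 kJ/s
Outlet flows (mol/s): A 10.565, O₂ 5.2824, B 3.6352
Sensible, products 25→197 °C: 390.04 kJ/s
Q = ΔH = -881.43 kJ/s = -881.43 kW
Heat removed = 52886 kJ/min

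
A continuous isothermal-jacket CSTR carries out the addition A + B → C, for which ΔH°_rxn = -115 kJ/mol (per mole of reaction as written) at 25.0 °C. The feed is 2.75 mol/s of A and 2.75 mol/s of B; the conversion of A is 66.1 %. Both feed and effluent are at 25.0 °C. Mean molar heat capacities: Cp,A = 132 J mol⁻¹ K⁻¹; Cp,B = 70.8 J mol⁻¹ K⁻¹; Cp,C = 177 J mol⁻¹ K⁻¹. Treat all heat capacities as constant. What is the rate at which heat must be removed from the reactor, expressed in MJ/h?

Extent of reaction ξ = 0.661 × 2.75 = 1.8178 mol/s
Reaction term: ξ·ΔH°_rxn = 1.8178 × -115 = -209.04 kJ/s
Q = ΔH = -209.04 kJ/s = -209.04 kW
Heat removed = 752.55 MJ/h

Q_out = 753 MJ/h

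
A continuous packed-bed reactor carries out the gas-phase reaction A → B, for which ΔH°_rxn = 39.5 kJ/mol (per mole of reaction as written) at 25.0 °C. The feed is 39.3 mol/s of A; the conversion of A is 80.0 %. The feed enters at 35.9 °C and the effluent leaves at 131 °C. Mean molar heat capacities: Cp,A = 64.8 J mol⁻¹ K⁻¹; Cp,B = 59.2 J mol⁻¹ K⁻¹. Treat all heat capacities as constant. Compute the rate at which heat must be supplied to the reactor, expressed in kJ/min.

Extent of reaction ξ = 0.800 × 39.3 = 31.44 mol/s
Reaction term: ξ·ΔH°_rxn = 31.44 × 39.5 = 1241.9 kJ/s
Sensible, feed 35.9→25 °C: -27.758 kJ/s
Outlet flows (mol/s): A 7.86, B 31.44
Sensible, products 25→131 °C: 251.28 kJ/s
Q = ΔH = 1465.4 kJ/s = 1465.4 kW
Heat supplied = 87924 kJ/min

Q_in = 87900 kJ/min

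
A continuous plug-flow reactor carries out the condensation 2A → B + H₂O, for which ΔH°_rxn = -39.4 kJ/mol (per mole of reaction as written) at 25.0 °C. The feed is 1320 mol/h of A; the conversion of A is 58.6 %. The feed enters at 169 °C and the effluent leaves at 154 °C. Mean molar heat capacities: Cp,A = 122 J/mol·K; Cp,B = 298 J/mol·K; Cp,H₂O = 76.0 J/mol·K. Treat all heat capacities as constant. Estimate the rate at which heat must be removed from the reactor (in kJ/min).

Extent of reaction ξ = 0.586 × 1320 / 2 = 386.76 mol/h
Reaction term: ξ·ΔH°_rxn = 386.76 × -39.4 = -15238 kJ/h
Sensible, feed 169→25 °C: -23190 kJ/h
Outlet flows (mol/h): A 546.48, B 386.76, H₂O 386.76
Sensible, products 25→154 °C: 27260 kJ/h
Q = ΔH = -11168 kJ/h = -3.1022 kW
Heat removed = 186.13 kJ/min

Q_out = 186 kJ/min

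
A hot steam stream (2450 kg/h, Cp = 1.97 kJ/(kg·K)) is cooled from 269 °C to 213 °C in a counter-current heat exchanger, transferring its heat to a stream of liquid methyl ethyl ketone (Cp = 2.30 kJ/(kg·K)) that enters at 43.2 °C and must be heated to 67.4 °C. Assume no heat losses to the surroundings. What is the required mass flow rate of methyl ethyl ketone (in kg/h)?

Heat released by hot stream: Q = 2450 × 1.97 × (269 − 213) = 270280 kJ/h
Energy balance on cold side (adiabatic exchanger): Q = ṁ_c·Cp_c·(T_c,out − T_c,in)
ṁ_c = 270280 / [2.30 × (67.4 − 43.2)] = 4856 kg/h

ṁ_c = 4860 kg/h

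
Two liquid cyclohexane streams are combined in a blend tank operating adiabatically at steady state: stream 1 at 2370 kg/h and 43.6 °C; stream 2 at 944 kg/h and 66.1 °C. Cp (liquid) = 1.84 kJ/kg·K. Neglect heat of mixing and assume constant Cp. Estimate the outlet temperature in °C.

Energy balance with Q = 0: Σ ṁᵢCp,ᵢ(T_out − Tᵢ) = 0
Σ ṁᵢCp,ᵢTᵢ = 2370×1.84×43.6 + 944×1.84×66.1 = 304940
Σ ṁᵢCp,ᵢ = 2370×1.84 + 944×1.84 = 6097.8
T_out = 304940 / 6097.8 = 50.009 °C

T_out = 50.0 °C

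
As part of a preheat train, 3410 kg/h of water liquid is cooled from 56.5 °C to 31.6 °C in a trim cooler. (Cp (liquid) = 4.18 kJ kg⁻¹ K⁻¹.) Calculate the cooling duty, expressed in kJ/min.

Q = ṁ·Cp·ΔT = 3410 × 4.18 × (31.6 − 56.5) = -354920 kJ/h
Converting: 354920 / 3600 s = 98.589 kW
Cooling duty = 5915.3 kJ/min

Q_c = 5920 kJ/min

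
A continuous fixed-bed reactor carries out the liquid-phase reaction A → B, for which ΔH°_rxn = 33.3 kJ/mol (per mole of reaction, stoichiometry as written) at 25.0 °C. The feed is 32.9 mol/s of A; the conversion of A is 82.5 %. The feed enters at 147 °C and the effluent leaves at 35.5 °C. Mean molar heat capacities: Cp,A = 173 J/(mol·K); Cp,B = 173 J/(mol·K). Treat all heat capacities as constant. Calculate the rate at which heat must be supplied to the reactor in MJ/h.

Q_in = 969 MJ/h

Extent of reaction ξ = 0.825 × 32.9 = 27.142 mol/s
Reaction term: ξ·ΔH°_rxn = 27.142 × 33.3 = 903.85 kJ/s
Sensible, feed 147→25 °C: -694.39 kJ/s
Outlet flows (mol/s): A 5.7575, B 27.142
Sensible, products 25→35.5 °C: 59.763 kJ/s
Q = ΔH = 269.22 kJ/s = 269.22 kW
Heat supplied = 969.19 MJ/h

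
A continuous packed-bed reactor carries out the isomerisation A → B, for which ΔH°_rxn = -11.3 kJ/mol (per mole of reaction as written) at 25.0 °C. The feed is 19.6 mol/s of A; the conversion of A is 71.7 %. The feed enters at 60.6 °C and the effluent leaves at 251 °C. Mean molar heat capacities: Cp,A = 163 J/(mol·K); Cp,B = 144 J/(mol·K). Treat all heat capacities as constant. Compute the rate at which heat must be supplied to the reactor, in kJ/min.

Q_in = 23300 kJ/min

Extent of reaction ξ = 0.717 × 19.6 = 14.053 mol/s
Reaction term: ξ·ΔH°_rxn = 14.053 × -11.3 = -158.8 kJ/s
Sensible, feed 60.6→25 °C: -113.73 kJ/s
Outlet flows (mol/s): A 5.5468, B 14.053
Sensible, products 25→251 °C: 661.68 kJ/s
Q = ΔH = 389.14 kJ/s = 389.14 kW
Heat supplied = 23349 kJ/min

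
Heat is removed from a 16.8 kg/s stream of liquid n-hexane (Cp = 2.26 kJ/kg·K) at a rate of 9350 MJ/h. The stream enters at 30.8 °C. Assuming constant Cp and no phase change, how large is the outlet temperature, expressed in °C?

Q = 9350 MJ/h = 2597.2 kJ/s
ΔT = Q/(ṁ·Cp) = 2597.2/(16.8×2.26) = 68.406 K
T_out = 30.8 − 68.406 = -37.606 °C

T_out = -37.6 °C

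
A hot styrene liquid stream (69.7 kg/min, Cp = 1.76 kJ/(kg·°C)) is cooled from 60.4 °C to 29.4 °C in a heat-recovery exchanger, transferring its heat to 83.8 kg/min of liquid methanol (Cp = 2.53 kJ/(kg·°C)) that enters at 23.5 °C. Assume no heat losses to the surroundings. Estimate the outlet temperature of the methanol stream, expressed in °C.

Heat released by hot stream: Q = 69.7 × 1.76 × (60.4 − 29.4) = 3802.8 kJ/min
Energy balance on cold side (adiabatic exchanger): Q = ṁ_c·Cp_c·(T_c,out − T_c,in)
T_c,out = 23.5 + 3802.8/(83.8 × 2.53) = 41.437 °C

T_c,out = 41.4 °C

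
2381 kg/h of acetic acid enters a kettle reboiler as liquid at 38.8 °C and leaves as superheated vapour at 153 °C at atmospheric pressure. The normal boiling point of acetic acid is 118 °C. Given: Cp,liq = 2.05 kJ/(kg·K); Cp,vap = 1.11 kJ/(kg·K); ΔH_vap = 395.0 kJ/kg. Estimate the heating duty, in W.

Q = 394000 W

liquid 38.8→118 °C: 162.36 kJ/kg
vaporisation at 118 °C: 395 kJ/kg
vapour 118→153 °C: 38.85 kJ/kg
Δh = 162.36 + 395 + 38.85 = 596.21 kJ/kg
Q = ṁ·Δh = 2381 kg/h × 596.21 kJ/kg = 1.4196e+06 kJ/h
|Q| = 394.33 kW = 394330 W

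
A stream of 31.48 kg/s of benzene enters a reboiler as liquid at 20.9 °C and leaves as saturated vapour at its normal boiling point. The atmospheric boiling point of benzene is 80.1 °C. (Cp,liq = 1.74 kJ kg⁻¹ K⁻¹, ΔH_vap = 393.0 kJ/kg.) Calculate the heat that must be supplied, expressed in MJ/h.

liquid 20.9→80.1 °C: 103.01 kJ/kg
vaporisation at 80.1 °C: 393 kJ/kg
Δh = 103.01 + 393 = 496.01 kJ/kg
Q = ṁ·Δh = 31.48 kg/s × 496.01 kJ/kg = 15614 kJ/s
|Q| = 15614 kW = 56212 MJ/h

Q = 56200 MJ/h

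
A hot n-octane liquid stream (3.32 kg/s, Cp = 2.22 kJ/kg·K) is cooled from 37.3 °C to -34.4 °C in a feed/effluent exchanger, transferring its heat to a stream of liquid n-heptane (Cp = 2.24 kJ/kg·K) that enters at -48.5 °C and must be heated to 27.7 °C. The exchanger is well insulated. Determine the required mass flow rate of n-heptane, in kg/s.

Heat released by hot stream: Q = 3.32 × 2.22 × (37.3 − -34.4) = 528.46 kJ/s
Energy balance on cold side (adiabatic exchanger): Q = ṁ_c·Cp_c·(T_c,out − T_c,in)
ṁ_c = 528.46 / [2.24 × (27.7 − -48.5)] = 3.096 kg/s

ṁ_c = 3.10 kg/s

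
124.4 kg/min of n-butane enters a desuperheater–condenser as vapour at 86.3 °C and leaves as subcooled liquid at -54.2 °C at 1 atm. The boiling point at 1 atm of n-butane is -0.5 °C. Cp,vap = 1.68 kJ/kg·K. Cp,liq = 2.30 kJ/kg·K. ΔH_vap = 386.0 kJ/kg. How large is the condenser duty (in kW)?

Q_c = 1360 kW

vapour 86.3→-0.5 °C: -145.82 kJ/kg
condensation at -0.5 °C: -386 kJ/kg
liquid -0.5→-54.2 °C: -123.51 kJ/kg
Δh = -145.82 + -386 + -123.51 = -655.33 kJ/kg
Q = ṁ·Δh = 124.4 kg/min × -655.33 kJ/kg = -81524 kJ/min
|Q| = 1358.7 kW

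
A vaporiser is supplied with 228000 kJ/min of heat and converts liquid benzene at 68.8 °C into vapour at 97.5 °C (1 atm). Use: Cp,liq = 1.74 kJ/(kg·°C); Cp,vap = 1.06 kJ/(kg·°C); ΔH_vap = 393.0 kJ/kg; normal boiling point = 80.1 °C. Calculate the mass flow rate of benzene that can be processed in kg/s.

ṁ = 8.81 kg/s

Δh = 1.74×(80.1−68.8) + 393.0 + 1.06×(97.5−80.1) = 431.11 kJ/kg
Q = 228000 kJ/min = 3800 kJ/s = 3800 kJ/s
ṁ = Q/Δh = 3800 / 431.11 = 8.8145 kg/s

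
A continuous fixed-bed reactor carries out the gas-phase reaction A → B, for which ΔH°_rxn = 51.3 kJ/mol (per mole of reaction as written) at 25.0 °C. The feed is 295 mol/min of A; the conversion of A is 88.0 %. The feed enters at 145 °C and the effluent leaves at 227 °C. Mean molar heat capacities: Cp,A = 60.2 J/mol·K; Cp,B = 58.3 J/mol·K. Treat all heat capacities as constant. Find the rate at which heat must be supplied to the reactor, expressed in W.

Extent of reaction ξ = 0.880 × 295 = 259.6 mol/min
Reaction term: ξ·ΔH°_rxn = 259.6 × 51.3 = 13317 kJ/min
Sensible, feed 145→25 °C: -2131.1 kJ/min
Outlet flows (mol/min): A 35.4, B 259.6
Sensible, products 25→227 °C: 3487.7 kJ/min
Q = ΔH = 14674 kJ/min = 244.57 kW
Heat supplied = 244570 W

Q_in = 245000 W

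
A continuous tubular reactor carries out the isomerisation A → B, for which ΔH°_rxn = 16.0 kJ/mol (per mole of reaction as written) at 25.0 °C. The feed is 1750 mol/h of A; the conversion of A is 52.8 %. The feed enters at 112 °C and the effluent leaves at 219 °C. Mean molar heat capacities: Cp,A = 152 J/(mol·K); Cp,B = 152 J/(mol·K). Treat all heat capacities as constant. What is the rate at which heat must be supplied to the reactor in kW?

Q_in = 12.0 kW

Extent of reaction ξ = 0.528 × 1750 = 924 mol/h
Reaction term: ξ·ΔH°_rxn = 924 × 16.0 = 14784 kJ/h
Sensible, feed 112→25 °C: -23142 kJ/h
Outlet flows (mol/h): A 826, B 924
Sensible, products 25→219 °C: 51604 kJ/h
Q = ΔH = 43246 kJ/h = 12.013 kW
Heat supplied = 12.013 kW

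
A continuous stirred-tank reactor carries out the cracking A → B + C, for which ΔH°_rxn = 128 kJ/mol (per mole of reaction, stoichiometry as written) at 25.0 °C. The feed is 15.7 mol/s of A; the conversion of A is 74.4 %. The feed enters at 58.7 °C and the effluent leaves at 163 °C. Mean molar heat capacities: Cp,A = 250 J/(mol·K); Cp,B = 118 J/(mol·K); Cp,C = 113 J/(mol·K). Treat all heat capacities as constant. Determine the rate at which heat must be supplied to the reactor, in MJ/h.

Q_in = 6750 MJ/h

Extent of reaction ξ = 0.744 × 15.7 = 11.681 mol/s
Reaction term: ξ·ΔH°_rxn = 11.681 × 128 = 1495.1 kJ/s
Sensible, feed 58.7→25 °C: -132.27 kJ/s
Outlet flows (mol/s): A 4.0192, B 11.681, C 11.681
Sensible, products 25→163 °C: 511.02 kJ/s
Q = ΔH = 1873.9 kJ/s = 1873.9 kW
Heat supplied = 6746 MJ/h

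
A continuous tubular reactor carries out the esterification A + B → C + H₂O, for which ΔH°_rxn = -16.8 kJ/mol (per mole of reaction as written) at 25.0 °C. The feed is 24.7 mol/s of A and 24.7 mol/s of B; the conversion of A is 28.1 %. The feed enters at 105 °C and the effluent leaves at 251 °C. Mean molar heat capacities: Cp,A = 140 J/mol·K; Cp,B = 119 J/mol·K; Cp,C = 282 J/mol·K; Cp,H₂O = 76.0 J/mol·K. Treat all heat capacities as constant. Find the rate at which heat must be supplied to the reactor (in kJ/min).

Q_in = 58400 kJ/min

Extent of reaction ξ = 0.281 × 24.7 = 6.9407 mol/s
Reaction term: ξ·ΔH°_rxn = 6.9407 × -16.8 = -116.6 kJ/s
Sensible, feed 105→25 °C: -511.78 kJ/s
Outlet flows (mol/s): A 17.759, B 17.759, C 6.9407, H₂O 6.9407
Sensible, products 25→251 °C: 1601.1 kJ/s
Q = ΔH = 972.69 kJ/s = 972.69 kW
Heat supplied = 58362 kJ/min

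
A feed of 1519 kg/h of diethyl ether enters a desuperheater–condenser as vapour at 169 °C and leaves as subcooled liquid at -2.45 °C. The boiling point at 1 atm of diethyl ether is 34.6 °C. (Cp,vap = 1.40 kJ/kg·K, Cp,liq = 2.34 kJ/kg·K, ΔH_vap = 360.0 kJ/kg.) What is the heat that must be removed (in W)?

Q_c = 268000 W

vapour 169→34.6 °C: -188.16 kJ/kg
condensation at 34.6 °C: -360 kJ/kg
liquid 34.6→-2.45 °C: -86.697 kJ/kg
Δh = -188.16 + -360 + -86.697 = -634.86 kJ/kg
Q = ṁ·Δh = 1519 kg/h × -634.86 kJ/kg = -964350 kJ/h
|Q| = 267.87 kW = 267870 W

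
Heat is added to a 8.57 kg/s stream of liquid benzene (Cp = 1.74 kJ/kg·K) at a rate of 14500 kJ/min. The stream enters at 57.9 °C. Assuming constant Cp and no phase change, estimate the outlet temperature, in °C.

T_out = 74.1 °C

Q = 14500 kJ/min = 241.67 kJ/s
ΔT = Q/(ṁ·Cp) = 241.67/(8.57×1.74) = 16.206 K
T_out = 57.9 + 16.206 = 74.106 °C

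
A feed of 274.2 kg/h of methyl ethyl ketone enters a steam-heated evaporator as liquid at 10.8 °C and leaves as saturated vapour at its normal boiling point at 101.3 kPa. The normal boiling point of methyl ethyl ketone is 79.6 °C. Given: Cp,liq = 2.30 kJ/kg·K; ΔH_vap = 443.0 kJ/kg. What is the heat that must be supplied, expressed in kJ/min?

Q = 2750 kJ/min

liquid 10.8→79.6 °C: 158.24 kJ/kg
vaporisation at 79.6 °C: 443 kJ/kg
Δh = 158.24 + 443 = 601.24 kJ/kg
Q = ṁ·Δh = 274.2 kg/h × 601.24 kJ/kg = 164860 kJ/h
|Q| = 45.794 kW = 2747.7 kJ/min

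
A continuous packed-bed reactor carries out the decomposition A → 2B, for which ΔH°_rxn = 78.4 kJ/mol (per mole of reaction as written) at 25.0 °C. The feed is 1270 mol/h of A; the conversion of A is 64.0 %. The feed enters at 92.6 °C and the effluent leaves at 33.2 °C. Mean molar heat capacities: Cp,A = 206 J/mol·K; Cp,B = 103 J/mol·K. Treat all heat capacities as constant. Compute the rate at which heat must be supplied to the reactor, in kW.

Extent of reaction ξ = 0.640 × 1270 = 812.8 mol/h
Reaction term: ξ·ΔH°_rxn = 812.8 × 78.4 = 63724 kJ/h
Sensible, feed 92.6→25 °C: -17686 kJ/h
Outlet flows (mol/h): A 457.2, B 1625.6
Sensible, products 25→33.2 °C: 2145.3 kJ/h
Q = ΔH = 48183 kJ/h = 13.384 kW
Heat supplied = 13.384 kW

Q_in = 13.4 kW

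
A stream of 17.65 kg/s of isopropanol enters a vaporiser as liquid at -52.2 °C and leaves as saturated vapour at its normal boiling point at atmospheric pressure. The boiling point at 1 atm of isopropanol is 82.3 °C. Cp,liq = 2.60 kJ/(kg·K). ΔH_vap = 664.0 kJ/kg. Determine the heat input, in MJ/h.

liquid -52.2→82.3 °C: 349.7 kJ/kg
vaporisation at 82.3 °C: 664 kJ/kg
Δh = 349.7 + 664 = 1013.7 kJ/kg
Q = ṁ·Δh = 17.65 kg/s × 1013.7 kJ/kg = 17892 kJ/s
|Q| = 17892 kW = 64410 MJ/h

Q = 64400 MJ/h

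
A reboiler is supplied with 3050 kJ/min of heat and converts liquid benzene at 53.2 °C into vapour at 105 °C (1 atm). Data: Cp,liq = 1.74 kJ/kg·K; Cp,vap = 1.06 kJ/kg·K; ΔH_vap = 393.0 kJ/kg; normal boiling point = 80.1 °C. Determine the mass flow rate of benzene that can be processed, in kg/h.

Δh = 1.74×(80.1−53.2) + 393.0 + 1.06×(105−80.1) = 466.2 kJ/kg
Q = 3050 kJ/min = 50.833 kJ/s = 183000 kJ/h
ṁ = Q/Δh = 183000 / 466.2 = 392.54 kg/h

ṁ = 393 kg/h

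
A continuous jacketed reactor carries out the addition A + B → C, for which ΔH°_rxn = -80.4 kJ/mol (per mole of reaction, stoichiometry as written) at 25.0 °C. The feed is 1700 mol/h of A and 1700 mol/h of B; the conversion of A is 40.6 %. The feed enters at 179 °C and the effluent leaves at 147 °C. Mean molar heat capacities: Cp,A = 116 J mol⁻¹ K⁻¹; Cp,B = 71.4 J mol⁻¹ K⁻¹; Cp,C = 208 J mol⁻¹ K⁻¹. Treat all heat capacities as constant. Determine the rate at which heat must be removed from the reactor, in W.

Q_out = 17800 W

Extent of reaction ξ = 0.406 × 1700 = 690.2 mol/h
Reaction term: ξ·ΔH°_rxn = 690.2 × -80.4 = -55492 kJ/h
Sensible, feed 179→25 °C: -49061 kJ/h
Outlet flows (mol/h): A 1009.8, B 1009.8, C 690.2
Sensible, products 25→147 °C: 40601 kJ/h
Q = ΔH = -63952 kJ/h = -17.764 kW
Heat removed = 17764 W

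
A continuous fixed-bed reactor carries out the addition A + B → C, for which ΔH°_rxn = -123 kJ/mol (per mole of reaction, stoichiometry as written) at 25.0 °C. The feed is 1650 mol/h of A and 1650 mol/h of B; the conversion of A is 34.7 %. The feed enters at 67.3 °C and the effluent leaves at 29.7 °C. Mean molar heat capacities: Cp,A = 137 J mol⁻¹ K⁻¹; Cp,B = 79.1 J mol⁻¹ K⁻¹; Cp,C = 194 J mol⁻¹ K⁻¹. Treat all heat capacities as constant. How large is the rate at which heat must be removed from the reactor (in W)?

Q_out = 23300 W

Extent of reaction ξ = 0.347 × 1650 = 572.55 mol/h
Reaction term: ξ·ΔH°_rxn = 572.55 × -123 = -70424 kJ/h
Sensible, feed 67.3→25 °C: -15083 kJ/h
Outlet flows (mol/h): A 1077.5, B 1077.5, C 572.55
Sensible, products 25→29.7 °C: 1616.4 kJ/h
Q = ΔH = -83890 kJ/h = -23.303 kW
Heat removed = 23303 W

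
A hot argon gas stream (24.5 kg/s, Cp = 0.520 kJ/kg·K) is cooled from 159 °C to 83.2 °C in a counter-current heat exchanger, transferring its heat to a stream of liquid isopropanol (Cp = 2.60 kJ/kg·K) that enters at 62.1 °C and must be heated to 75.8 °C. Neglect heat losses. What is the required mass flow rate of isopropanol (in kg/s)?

ṁ_c = 27.1 kg/s

Heat released by hot stream: Q = 24.5 × 0.520 × (159 − 83.2) = 965.69 kJ/s
Energy balance on cold side (adiabatic exchanger): Q = ṁ_c·Cp_c·(T_c,out − T_c,in)
ṁ_c = 965.69 / [2.60 × (75.8 − 62.1)] = 27.111 kg/s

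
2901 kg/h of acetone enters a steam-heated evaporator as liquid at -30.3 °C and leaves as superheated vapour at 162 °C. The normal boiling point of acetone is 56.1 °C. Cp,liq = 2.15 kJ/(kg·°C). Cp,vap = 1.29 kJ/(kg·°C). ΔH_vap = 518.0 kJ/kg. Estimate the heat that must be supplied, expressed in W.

liquid -30.3→56.1 °C: 185.76 kJ/kg
vaporisation at 56.1 °C: 518 kJ/kg
vapour 56.1→162 °C: 136.61 kJ/kg
Δh = 185.76 + 518 + 136.61 = 840.37 kJ/kg
Q = ṁ·Δh = 2901 kg/h × 840.37 kJ/kg = 2.4379e+06 kJ/h
|Q| = 677.2 kW = 677200 W

Q = 677000 W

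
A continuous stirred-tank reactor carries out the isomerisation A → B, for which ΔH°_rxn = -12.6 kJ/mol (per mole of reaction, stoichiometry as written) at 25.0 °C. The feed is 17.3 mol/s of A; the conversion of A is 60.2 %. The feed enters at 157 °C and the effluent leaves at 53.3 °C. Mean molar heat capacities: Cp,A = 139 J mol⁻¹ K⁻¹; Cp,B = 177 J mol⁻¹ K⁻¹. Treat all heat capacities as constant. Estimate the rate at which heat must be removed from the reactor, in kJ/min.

Extent of reaction ξ = 0.602 × 17.3 = 10.415 mol/s
Reaction term: ξ·ΔH°_rxn = 10.415 × -12.6 = -131.22 kJ/s
Sensible, feed 157→25 °C: -317.42 kJ/s
Outlet flows (mol/s): A 6.8854, B 10.415
Sensible, products 25→53.3 °C: 79.253 kJ/s
Q = ΔH = -369.39 kJ/s = -369.39 kW
Heat removed = 22163 kJ/min

Q_out = 22200 kJ/min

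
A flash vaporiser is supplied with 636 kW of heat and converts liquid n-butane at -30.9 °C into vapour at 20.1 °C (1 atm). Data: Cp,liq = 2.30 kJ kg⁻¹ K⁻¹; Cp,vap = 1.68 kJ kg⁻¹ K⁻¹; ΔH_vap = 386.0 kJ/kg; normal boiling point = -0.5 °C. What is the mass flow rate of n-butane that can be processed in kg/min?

ṁ = 77.8 kg/min

Δh = 2.30×(-0.5−-30.9) + 386.0 + 1.68×(20.1−-0.5) = 490.53 kJ/kg
Q = 636 kW = 636 kJ/s = 38160 kJ/min
ṁ = Q/Δh = 38160 / 490.53 = 77.794 kg/min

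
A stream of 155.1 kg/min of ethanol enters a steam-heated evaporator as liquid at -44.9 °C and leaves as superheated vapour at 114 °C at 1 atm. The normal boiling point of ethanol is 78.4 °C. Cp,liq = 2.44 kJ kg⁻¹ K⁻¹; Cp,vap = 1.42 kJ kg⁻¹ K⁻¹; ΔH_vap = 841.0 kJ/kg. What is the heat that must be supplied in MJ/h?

Q = 11100 MJ/h

liquid -44.9→78.4 °C: 300.85 kJ/kg
vaporisation at 78.4 °C: 841 kJ/kg
vapour 78.4→114 °C: 50.552 kJ/kg
Δh = 300.85 + 841 + 50.552 = 1192.4 kJ/kg
Q = ṁ·Δh = 155.1 kg/min × 1192.4 kJ/kg = 184940 kJ/min
|Q| = 3082.4 kW = 11097 MJ/h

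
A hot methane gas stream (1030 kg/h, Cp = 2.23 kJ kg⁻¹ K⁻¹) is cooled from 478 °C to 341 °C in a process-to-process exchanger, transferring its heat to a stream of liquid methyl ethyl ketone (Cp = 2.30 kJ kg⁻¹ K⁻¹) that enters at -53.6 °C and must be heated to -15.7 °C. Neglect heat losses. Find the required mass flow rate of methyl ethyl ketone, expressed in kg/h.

ṁ_c = 3610 kg/h

Heat released by hot stream: Q = 1030 × 2.23 × (478 − 341) = 314680 kJ/h
Energy balance on cold side (adiabatic exchanger): Q = ṁ_c·Cp_c·(T_c,out − T_c,in)
ṁ_c = 314680 / [2.30 × (-15.7 − -53.6)] = 3609.9 kg/h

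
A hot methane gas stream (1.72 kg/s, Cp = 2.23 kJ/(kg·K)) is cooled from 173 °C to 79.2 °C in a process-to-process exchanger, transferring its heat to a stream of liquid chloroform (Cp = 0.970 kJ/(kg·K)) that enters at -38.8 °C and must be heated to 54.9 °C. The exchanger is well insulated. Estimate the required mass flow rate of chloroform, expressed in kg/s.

Heat released by hot stream: Q = 1.72 × 2.23 × (173 − 79.2) = 359.78 kJ/s
Energy balance on cold side (adiabatic exchanger): Q = ṁ_c·Cp_c·(T_c,out − T_c,in)
ṁ_c = 359.78 / [0.970 × (54.9 − -38.8)] = 3.9584 kg/s

ṁ_c = 3.96 kg/s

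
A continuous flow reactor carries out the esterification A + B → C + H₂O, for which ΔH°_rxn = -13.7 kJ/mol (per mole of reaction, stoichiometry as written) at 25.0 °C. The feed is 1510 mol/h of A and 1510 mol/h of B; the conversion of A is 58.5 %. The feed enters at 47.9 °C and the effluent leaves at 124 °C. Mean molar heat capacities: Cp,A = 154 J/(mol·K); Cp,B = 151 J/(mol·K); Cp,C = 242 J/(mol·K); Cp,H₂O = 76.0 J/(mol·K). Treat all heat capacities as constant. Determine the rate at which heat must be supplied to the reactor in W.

Extent of reaction ξ = 0.585 × 1510 = 883.35 mol/h
Reaction term: ξ·ΔH°_rxn = 883.35 × -13.7 = -12102 kJ/h
Sensible, feed 47.9→25 °C: -10547 kJ/h
Outlet flows (mol/h): A 626.65, B 626.65, C 883.35, H₂O 883.35
Sensible, products 25→124 °C: 46731 kJ/h
Q = ΔH = 24083 kJ/h = 6.6897 kW
Heat supplied = 6689.7 W

Q_in = 6690 W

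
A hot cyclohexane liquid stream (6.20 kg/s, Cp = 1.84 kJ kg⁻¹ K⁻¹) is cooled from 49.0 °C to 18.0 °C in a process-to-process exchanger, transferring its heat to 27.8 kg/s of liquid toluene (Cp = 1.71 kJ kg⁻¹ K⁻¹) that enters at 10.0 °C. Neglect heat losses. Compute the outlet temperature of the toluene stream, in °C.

Heat released by hot stream: Q = 6.20 × 1.84 × (49.0 − 18.0) = 353.65 kJ/s
Energy balance on cold side (adiabatic exchanger): Q = ṁ_c·Cp_c·(T_c,out − T_c,in)
T_c,out = 10.0 + 353.65/(27.8 × 1.71) = 17.439 °C

T_c,out = 17.4 °C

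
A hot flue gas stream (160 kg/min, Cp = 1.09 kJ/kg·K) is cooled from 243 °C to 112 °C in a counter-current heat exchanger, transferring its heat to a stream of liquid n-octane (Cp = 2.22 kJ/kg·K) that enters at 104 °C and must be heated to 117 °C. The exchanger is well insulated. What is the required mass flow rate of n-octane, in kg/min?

ṁ_c = 792 kg/min

Heat released by hot stream: Q = 160 × 1.09 × (243 − 112) = 22846 kJ/min
Energy balance on cold side (adiabatic exchanger): Q = ṁ_c·Cp_c·(T_c,out − T_c,in)
ṁ_c = 22846 / [2.22 × (117 − 104)] = 791.63 kg/min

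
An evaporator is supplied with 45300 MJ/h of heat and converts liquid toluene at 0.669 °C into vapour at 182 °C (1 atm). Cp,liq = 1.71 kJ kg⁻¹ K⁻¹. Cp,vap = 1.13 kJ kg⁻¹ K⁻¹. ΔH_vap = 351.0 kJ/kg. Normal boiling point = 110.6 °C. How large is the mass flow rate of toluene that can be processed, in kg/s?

ṁ = 20.3 kg/s

Δh = 1.71×(110.6−0.669) + 351.0 + 1.13×(182−110.6) = 619.66 kJ/kg
Q = 45300 MJ/h = 12583 kJ/s = 12583 kJ/s
ṁ = Q/Δh = 12583 / 619.66 = 20.307 kg/s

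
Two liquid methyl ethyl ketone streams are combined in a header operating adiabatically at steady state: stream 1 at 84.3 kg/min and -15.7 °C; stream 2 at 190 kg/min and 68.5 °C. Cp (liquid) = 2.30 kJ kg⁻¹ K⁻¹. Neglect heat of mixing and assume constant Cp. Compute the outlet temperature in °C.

Adiabatic, steady state ⇒ Σ ṁᵢCp,ᵢ(T_out − Tᵢ) = 0
T_out = Σ ṁᵢCp,ᵢTᵢ / Σ ṁᵢCp,ᵢ
      = 26890 / 630.89 = 42.623 °C

T_out = 42.6 °C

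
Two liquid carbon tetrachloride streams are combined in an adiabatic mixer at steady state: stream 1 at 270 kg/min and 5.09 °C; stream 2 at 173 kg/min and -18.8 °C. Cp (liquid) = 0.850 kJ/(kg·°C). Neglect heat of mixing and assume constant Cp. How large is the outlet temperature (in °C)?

T_out = -4.24 °C

Adiabatic, steady state ⇒ Σ ṁᵢCp,ᵢ(T_out − Tᵢ) = 0
Σ ṁᵢCp,ᵢTᵢ = 270×0.850×5.09 + 173×0.850×-18.8 = -1596.4
Σ ṁᵢCp,ᵢ = 270×0.850 + 173×0.850 = 376.55
T_out = -1596.4 / 376.55 = -4.2395 °C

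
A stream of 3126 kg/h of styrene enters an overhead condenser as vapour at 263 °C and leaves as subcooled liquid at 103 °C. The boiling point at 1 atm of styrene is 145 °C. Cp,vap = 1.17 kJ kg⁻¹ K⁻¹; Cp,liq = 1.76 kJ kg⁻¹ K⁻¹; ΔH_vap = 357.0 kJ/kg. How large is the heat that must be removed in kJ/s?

Q_c = 494 kJ/s

vapour 263→145 °C: -138.06 kJ/kg
condensation at 145 °C: -357 kJ/kg
liquid 145→103 °C: -73.92 kJ/kg
Δh = -138.06 + -357 + -73.92 = -568.98 kJ/kg
Q = ṁ·Δh = 3126 kg/h × -568.98 kJ/kg = -1.7786e+06 kJ/h
|Q| = 494.06 kW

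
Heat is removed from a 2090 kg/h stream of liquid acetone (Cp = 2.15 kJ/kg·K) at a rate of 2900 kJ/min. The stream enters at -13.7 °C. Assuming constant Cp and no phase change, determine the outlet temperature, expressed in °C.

T_out = -52.4 °C

Q = 2900 kJ/min = 174000 kJ/h
ΔT = Q/(ṁ·Cp) = 174000/(2090×2.15) = 38.723 K
T_out = -13.7 − 38.723 = -52.423 °C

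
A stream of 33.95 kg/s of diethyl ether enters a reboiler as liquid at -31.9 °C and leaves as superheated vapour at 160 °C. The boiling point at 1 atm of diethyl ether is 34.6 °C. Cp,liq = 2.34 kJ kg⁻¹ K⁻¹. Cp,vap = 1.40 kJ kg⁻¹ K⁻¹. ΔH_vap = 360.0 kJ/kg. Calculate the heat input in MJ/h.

liquid -31.9→34.6 °C: 155.61 kJ/kg
vaporisation at 34.6 °C: 360 kJ/kg
vapour 34.6→160 °C: 175.56 kJ/kg
Δh = 155.61 + 360 + 175.56 = 691.17 kJ/kg
Q = ṁ·Δh = 33.95 kg/s × 691.17 kJ/kg = 23465 kJ/s
|Q| = 23465 kW = 84475 MJ/h

Q = 84500 MJ/h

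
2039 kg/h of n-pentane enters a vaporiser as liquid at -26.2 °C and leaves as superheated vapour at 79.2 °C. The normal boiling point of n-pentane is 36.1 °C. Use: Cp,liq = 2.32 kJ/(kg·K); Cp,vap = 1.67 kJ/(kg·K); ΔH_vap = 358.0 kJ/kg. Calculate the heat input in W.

liquid -26.2→36.1 °C: 144.54 kJ/kg
vaporisation at 36.1 °C: 358 kJ/kg
vapour 36.1→79.2 °C: 71.977 kJ/kg
Δh = 144.54 + 358 + 71.977 = 574.51 kJ/kg
Q = ṁ·Δh = 2039 kg/h × 574.51 kJ/kg = 1.1714e+06 kJ/h
|Q| = 325.4 kW = 325400 W

Q = 325000 W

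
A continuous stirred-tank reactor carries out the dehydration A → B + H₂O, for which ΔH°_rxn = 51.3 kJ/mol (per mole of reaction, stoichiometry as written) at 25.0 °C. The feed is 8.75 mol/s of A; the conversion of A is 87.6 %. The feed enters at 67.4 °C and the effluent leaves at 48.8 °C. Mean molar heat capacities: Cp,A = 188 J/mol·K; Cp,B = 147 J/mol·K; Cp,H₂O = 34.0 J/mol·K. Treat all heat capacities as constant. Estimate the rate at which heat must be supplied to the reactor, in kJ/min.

Extent of reaction ξ = 0.876 × 8.75 = 7.665 mol/s
Reaction term: ξ·ΔH°_rxn = 7.665 × 51.3 = 393.21 kJ/s
Sensible, feed 67.4→25 °C: -69.748 kJ/s
Outlet flows (mol/s): A 1.085, B 7.665, H₂O 7.665
Sensible, products 25→48.8 °C: 37.874 kJ/s
Q = ΔH = 361.34 kJ/s = 361.34 kW
Heat supplied = 21680 kJ/min

Q_in = 21700 kJ/min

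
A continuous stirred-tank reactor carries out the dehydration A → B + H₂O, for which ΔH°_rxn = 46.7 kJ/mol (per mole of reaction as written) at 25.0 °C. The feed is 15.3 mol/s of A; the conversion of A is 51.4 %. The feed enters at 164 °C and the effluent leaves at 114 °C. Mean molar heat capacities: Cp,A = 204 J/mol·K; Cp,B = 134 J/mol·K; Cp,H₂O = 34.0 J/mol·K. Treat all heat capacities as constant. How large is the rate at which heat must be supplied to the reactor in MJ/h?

Extent of reaction ξ = 0.514 × 15.3 = 7.8642 mol/s
Reaction term: ξ·ΔH°_rxn = 7.8642 × 46.7 = 367.26 kJ/s
Sensible, feed 164→25 °C: -433.85 kJ/s
Outlet flows (mol/s): A 7.4358, B 7.8642, H₂O 7.8642
Sensible, products 25→114 °C: 252.59 kJ/s
Q = ΔH = 186 kJ/s = 186 kW
Heat supplied = 669.6 MJ/h

Q_in = 670 MJ/h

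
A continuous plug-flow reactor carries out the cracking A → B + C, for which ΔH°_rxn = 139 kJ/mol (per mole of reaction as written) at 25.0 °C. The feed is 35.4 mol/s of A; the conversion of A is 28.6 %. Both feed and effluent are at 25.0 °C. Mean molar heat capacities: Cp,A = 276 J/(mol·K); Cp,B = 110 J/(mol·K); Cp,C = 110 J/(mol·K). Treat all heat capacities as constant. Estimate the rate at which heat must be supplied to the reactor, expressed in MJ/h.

Q_in = 5070 MJ/h

Extent of reaction ξ = 0.286 × 35.4 = 10.124 mol/s
Reaction term: ξ·ΔH°_rxn = 10.124 × 139 = 1407.3 kJ/s
Q = ΔH = 1407.3 kJ/s = 1407.3 kW
Heat supplied = 5066.2 MJ/h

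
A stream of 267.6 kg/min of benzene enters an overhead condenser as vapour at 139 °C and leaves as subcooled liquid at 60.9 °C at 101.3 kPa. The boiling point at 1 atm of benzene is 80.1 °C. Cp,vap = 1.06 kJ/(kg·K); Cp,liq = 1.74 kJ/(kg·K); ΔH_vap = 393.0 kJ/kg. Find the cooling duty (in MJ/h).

Q_c = 7850 MJ/h

vapour 139→80.1 °C: -62.434 kJ/kg
condensation at 80.1 °C: -393 kJ/kg
liquid 80.1→60.9 °C: -33.408 kJ/kg
Δh = -62.434 + -393 + -33.408 = -488.84 kJ/kg
Q = ṁ·Δh = 267.6 kg/min × -488.84 kJ/kg = -130810 kJ/min
|Q| = 2180.2 kW = 7848.8 MJ/h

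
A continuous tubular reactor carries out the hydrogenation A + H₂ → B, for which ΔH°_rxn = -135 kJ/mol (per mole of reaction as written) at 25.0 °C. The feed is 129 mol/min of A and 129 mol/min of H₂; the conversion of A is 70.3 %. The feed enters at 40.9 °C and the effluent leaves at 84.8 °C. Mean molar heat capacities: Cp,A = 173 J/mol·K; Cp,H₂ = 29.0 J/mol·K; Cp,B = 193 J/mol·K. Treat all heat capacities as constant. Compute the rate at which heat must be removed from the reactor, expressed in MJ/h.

Q_out = 669 MJ/h

Extent of reaction ξ = 0.703 × 129 = 90.687 mol/min
Reaction term: ξ·ΔH°_rxn = 90.687 × -135 = -12243 kJ/min
Sensible, feed 40.9→25 °C: -414.32 kJ/min
Outlet flows (mol/min): A 38.313, H₂ 38.313, B 90.687
Sensible, products 25→84.8 °C: 1509.5 kJ/min
Q = ΔH = -11148 kJ/min = -185.79 kW
Heat removed = 668.86 MJ/h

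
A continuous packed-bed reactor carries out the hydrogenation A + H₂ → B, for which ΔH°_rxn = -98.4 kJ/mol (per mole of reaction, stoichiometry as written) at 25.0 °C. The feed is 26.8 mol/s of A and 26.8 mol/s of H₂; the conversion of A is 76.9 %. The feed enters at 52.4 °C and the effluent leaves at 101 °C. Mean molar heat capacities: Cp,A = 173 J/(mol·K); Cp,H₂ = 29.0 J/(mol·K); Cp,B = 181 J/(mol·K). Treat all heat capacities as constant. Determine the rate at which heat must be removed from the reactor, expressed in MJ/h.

Q_out = 6470 MJ/h

Extent of reaction ξ = 0.769 × 26.8 = 20.609 mol/s
Reaction term: ξ·ΔH°_rxn = 20.609 × -98.4 = -2027.9 kJ/s
Sensible, feed 52.4→25 °C: -148.33 kJ/s
Outlet flows (mol/s): A 6.1908, H₂ 6.1908, B 20.609
Sensible, products 25→101 °C: 378.54 kJ/s
Q = ΔH = -1797.7 kJ/s = -1797.7 kW
Heat removed = 6471.9 MJ/h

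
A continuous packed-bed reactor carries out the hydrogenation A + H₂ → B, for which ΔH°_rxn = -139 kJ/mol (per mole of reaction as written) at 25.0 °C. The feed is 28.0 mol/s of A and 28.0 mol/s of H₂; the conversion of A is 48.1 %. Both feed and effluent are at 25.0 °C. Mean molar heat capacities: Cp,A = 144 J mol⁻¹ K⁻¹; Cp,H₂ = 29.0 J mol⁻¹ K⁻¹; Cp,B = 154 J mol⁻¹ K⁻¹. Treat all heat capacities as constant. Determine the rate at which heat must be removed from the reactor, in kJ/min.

Extent of reaction ξ = 0.481 × 28.0 = 13.468 mol/s
Reaction term: ξ·ΔH°_rxn = 13.468 × -139 = -1872.1 kJ/s
Q = ΔH = -1872.1 kJ/s = -1872.1 kW
Heat removed = 112320 kJ/min

Q_out = 112000 kJ/min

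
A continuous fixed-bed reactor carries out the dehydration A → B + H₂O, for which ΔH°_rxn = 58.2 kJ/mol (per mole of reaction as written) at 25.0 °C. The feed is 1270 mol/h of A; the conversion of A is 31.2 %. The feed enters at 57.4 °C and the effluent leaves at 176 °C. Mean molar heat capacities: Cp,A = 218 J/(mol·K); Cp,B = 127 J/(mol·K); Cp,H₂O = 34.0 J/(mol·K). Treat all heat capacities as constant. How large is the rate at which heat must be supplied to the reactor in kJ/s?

Q_in = 14.6 kJ/s

Extent of reaction ξ = 0.312 × 1270 = 396.24 mol/h
Reaction term: ξ·ΔH°_rxn = 396.24 × 58.2 = 23061 kJ/h
Sensible, feed 57.4→25 °C: -8970.3 kJ/h
Outlet flows (mol/h): A 873.76, B 396.24, H₂O 396.24
Sensible, products 25→176 °C: 38395 kJ/h
Q = ΔH = 52486 kJ/h = 14.58 kW
Heat supplied = 14.58 kJ/s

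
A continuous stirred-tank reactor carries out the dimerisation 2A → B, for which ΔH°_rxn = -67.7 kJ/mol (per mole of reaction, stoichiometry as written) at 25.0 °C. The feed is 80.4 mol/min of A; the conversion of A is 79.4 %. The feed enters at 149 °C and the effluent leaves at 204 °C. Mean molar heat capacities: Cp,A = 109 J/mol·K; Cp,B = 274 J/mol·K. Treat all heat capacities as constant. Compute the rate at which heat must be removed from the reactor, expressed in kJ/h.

Q_out = 81500 kJ/h

Extent of reaction ξ = 0.794 × 80.4 / 2 = 31.919 mol/min
Reaction term: ξ·ΔH°_rxn = 31.919 × -67.7 = -2160.9 kJ/min
Sensible, feed 149→25 °C: -1086.7 kJ/min
Outlet flows (mol/min): A 16.562, B 31.919
Sensible, products 25→204 °C: 1888.6 kJ/min
Q = ΔH = -1359 kJ/min = -22.649 kW
Heat removed = 81537 kJ/h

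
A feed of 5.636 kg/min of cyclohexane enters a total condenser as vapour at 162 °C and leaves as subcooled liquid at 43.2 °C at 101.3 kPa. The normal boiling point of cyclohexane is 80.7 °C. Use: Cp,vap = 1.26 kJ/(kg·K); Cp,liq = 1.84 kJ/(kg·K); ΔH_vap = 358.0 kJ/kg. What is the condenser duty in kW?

Q_c = 49.7 kW

vapour 162→80.7 °C: -102.44 kJ/kg
condensation at 80.7 °C: -358 kJ/kg
liquid 80.7→43.2 °C: -69 kJ/kg
Δh = -102.44 + -358 + -69 = -529.44 kJ/kg
Q = ṁ·Δh = 5.636 kg/min × -529.44 kJ/kg = -2983.9 kJ/min
|Q| = 49.732 kW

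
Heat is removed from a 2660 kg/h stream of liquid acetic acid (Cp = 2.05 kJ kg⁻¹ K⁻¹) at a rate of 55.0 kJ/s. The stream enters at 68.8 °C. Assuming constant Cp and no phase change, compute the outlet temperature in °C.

T_out = 32.5 °C

Q = 55.0 kJ/s = 198000 kJ/h
ΔT = Q/(ṁ·Cp) = 198000/(2660×2.05) = 36.31 K
T_out = 68.8 − 36.31 = 32.49 °C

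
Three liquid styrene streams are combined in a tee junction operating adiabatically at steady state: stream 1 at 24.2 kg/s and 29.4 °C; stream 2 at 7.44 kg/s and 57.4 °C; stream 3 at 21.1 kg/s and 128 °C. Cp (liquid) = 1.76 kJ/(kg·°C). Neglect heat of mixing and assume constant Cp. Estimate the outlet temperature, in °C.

T_out = 72.8 °C

No heat crosses the boundary, so H_out = H_in.
Σ ṁᵢCp,ᵢTᵢ = 24.2×1.76×29.4 + 7.44×1.76×57.4 + 21.1×1.76×128 = 6757.2
Σ ṁᵢCp,ᵢ = 24.2×1.76 + 7.44×1.76 + 21.1×1.76 = 92.822
T_out = 6757.2 / 92.822 = 72.797 °C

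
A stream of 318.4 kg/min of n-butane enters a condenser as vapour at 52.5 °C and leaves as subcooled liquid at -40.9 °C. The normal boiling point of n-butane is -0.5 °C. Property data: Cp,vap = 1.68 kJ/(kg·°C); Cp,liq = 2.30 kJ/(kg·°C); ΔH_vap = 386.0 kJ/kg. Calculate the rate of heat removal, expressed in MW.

vapour 52.5→-0.5 °C: -89.04 kJ/kg
condensation at -0.5 °C: -386 kJ/kg
liquid -0.5→-40.9 °C: -92.92 kJ/kg
Δh = -89.04 + -386 + -92.92 = -567.96 kJ/kg
Q = ṁ·Δh = 318.4 kg/min × -567.96 kJ/kg = -180840 kJ/min
|Q| = 3014 kW = 3.014 MW

Q_c = 3.01 MW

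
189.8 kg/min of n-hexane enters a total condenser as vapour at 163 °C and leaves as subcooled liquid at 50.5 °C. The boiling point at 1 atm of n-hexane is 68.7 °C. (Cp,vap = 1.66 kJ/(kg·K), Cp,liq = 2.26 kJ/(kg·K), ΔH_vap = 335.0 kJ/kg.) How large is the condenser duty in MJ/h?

vapour 163→68.7 °C: -156.54 kJ/kg
condensation at 68.7 °C: -335 kJ/kg
liquid 68.7→50.5 °C: -41.132 kJ/kg
Δh = -156.54 + -335 + -41.132 = -532.67 kJ/kg
Q = ṁ·Δh = 189.8 kg/min × -532.67 kJ/kg = -101100 kJ/min
|Q| = 1685 kW = 6066 MJ/h

Q_c = 6070 MJ/h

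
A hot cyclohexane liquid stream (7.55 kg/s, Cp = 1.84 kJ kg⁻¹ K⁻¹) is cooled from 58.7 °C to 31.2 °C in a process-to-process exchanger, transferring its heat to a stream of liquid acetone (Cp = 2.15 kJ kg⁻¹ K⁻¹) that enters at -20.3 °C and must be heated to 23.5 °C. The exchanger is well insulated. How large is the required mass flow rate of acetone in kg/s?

ṁ_c = 4.06 kg/s

Heat released by hot stream: Q = 7.55 × 1.84 × (58.7 − 31.2) = 382.03 kJ/s
Energy balance on cold side (adiabatic exchanger): Q = ṁ_c·Cp_c·(T_c,out − T_c,in)
ṁ_c = 382.03 / [2.15 × (23.5 − -20.3)] = 4.0568 kg/s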